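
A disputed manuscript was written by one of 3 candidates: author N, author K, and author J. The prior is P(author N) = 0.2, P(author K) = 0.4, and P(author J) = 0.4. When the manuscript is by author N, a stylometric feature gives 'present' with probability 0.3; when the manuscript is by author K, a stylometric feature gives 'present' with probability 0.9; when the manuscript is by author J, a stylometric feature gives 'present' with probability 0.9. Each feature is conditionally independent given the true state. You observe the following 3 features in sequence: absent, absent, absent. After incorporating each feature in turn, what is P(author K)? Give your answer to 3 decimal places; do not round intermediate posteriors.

0.006

Apply Bayes' rule sequentially, carrying P(author K) forward.
After 'absent': normaliser = 0.7·0.2000 + 0.1·0.4000 + 0.1·0.4000; P(author N) ≈ 0.6364, P(author K) ≈ 0.1818, P(author J) ≈ 0.1818
After 'absent': normaliser = 0.7·0.6364 + 0.1·0.1818 + 0.1·0.1818; P(author N) ≈ 0.9245, P(author K) ≈ 0.0377, P(author J) ≈ 0.0377
After 'absent': normaliser = 0.7·0.9245 + 0.1·0.0377 + 0.1·0.0377; P(author N) ≈ 0.9885, P(author K) ≈ 0.0058, P(author J) ≈ 0.0058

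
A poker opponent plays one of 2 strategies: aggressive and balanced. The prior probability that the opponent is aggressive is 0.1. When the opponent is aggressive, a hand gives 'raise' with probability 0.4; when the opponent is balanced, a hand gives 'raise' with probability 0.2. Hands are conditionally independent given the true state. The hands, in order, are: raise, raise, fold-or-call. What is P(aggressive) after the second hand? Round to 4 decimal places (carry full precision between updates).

Apply Bayes' rule sequentially, carrying P(aggressive) forward.
After 'raise': P(aggressive) = 0.4·0.1000 / (0.4·0.1000 + 0.2·0.9000) ≈ 0.1818
After 'raise': P(aggressive) = 0.4·0.1818 / (0.4·0.1818 + 0.2·0.8182) ≈ 0.3077

0.3077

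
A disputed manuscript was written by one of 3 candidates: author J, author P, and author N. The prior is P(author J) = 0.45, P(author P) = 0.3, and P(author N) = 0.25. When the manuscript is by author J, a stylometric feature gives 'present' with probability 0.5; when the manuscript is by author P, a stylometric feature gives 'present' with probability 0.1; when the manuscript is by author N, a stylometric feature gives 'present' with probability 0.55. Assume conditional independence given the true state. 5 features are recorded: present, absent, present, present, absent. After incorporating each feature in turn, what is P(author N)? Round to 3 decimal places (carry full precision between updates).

Apply Bayes' rule sequentially, carrying P(author N) forward.
After 'present': normaliser = 0.5·0.4500 + 0.1·0.3000 + 0.55·0.2500; P(author J) ≈ 0.5732, P(author P) ≈ 0.0764, P(author N) ≈ 0.3503
After 'absent': normaliser = 0.5·0.5732 + 0.9·0.0764 + 0.45·0.3503; P(author J) ≈ 0.5587, P(author P) ≈ 0.1341, P(author N) ≈ 0.3073
After 'present': normaliser = 0.5·0.5587 + 0.1·0.1341 + 0.55·0.3073; P(author J) ≈ 0.6050, P(author P) ≈ 0.0290, P(author N) ≈ 0.3660
After 'present': normaliser = 0.5·0.6050 + 0.1·0.0290 + 0.55·0.3660; P(author J) ≈ 0.5970, P(author P) ≈ 0.0057, P(author N) ≈ 0.3973
After 'absent': normaliser = 0.5·0.5970 + 0.9·0.0057 + 0.45·0.3973; P(author J) ≈ 0.6187, P(author P) ≈ 0.0107, P(author N) ≈ 0.3706

0.371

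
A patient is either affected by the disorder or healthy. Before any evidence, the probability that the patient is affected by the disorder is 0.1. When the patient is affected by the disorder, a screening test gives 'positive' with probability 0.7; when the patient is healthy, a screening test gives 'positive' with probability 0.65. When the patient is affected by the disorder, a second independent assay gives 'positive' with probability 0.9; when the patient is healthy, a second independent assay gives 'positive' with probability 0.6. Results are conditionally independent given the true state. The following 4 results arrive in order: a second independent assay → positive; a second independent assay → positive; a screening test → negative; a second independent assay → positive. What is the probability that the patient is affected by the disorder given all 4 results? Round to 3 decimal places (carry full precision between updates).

0.243

Each posterior becomes the prior for the next update.
After a second independent assay='positive': P(affected) = 0.9·0.1000 / (0.9·0.1000 + 0.6·0.9000) ≈ 0.1429
After a second independent assay='positive': P(affected) = 0.9·0.1429 / (0.9·0.1429 + 0.6·0.8571) ≈ 0.2000
After a screening test='negative': P(affected) = 0.3·0.2000 / (0.3·0.2000 + 0.35·0.8000) ≈ 0.1765
After a second independent assay='positive': P(affected) = 0.9·0.1765 / (0.9·0.1765 + 0.6·0.8235) ≈ 0.2432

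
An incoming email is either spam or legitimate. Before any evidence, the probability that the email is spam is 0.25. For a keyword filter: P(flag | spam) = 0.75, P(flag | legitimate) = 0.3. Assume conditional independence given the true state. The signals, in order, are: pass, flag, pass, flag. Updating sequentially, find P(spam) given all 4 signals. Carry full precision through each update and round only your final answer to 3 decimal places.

0.210

Apply Bayes' rule sequentially, carrying P(spam) forward.
After 'pass': P(spam) = 0.25·0.2500 / (0.25·0.2500 + 0.7·0.7500) ≈ 0.1064
After 'flag': P(spam) = 0.75·0.1064 / (0.75·0.1064 + 0.3·0.8936) ≈ 0.2294
After 'pass': P(spam) = 0.25·0.2294 / (0.25·0.2294 + 0.7·0.7706) ≈ 0.0961
After 'flag': P(spam) = 0.75·0.0961 / (0.75·0.0961 + 0.3·0.9039) ≈ 0.2099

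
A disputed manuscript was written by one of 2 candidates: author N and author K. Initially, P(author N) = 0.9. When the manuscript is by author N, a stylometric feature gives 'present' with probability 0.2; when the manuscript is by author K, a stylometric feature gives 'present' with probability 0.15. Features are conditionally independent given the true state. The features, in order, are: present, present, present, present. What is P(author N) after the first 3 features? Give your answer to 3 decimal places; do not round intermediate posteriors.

0.955

Apply Bayes' rule sequentially, carrying P(author N) forward.
After 'present': P(author N) = 0.2·0.9000 / (0.2·0.9000 + 0.15·0.1000) ≈ 0.9231
After 'present': P(author N) = 0.2·0.9231 / (0.2·0.9231 + 0.15·0.0769) ≈ 0.9412
After 'present': P(author N) = 0.2·0.9412 / (0.2·0.9412 + 0.15·0.0588) ≈ 0.9552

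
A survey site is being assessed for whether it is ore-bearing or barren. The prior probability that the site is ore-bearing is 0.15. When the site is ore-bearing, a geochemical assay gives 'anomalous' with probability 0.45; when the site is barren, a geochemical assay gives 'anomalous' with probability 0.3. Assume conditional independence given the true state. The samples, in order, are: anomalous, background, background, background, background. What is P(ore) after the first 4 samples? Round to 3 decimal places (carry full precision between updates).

0.114

After 'anomalous': P(ore) = 0.45·0.1500 / (0.45·0.1500 + 0.3·0.8500) ≈ 0.2093
After 'background': P(ore) = 0.55·0.2093 / (0.55·0.2093 + 0.7·0.7907) ≈ 0.1722
After 'background': P(ore) = 0.55·0.1722 / (0.55·0.1722 + 0.7·0.8278) ≈ 0.1405
After 'background': P(ore) = 0.55·0.1405 / (0.55·0.1405 + 0.7·0.8595) ≈ 0.1138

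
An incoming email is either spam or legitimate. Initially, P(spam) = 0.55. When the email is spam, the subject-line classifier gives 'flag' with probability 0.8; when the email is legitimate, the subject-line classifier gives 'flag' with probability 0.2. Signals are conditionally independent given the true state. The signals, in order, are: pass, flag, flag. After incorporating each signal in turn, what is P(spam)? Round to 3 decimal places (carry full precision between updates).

After 'pass': P(spam) = 0.2·0.5500 / (0.2·0.5500 + 0.8·0.4500) ≈ 0.2340
After 'flag': P(spam) = 0.8·0.2340 / (0.8·0.2340 + 0.2·0.7660) ≈ 0.5500
After 'flag': P(spam) = 0.8·0.5500 / (0.8·0.5500 + 0.2·0.4500) ≈ 0.8302

0.830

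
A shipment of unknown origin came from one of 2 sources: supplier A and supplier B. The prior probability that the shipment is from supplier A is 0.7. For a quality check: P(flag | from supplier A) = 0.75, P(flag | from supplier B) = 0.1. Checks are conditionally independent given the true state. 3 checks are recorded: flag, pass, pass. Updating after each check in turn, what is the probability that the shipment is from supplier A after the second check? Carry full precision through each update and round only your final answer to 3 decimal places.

Each posterior becomes the prior for the next update.
After 'flag': P(supplier A) = 0.75·0.7000 / (0.75·0.7000 + 0.1·0.3000) ≈ 0.9459
After 'pass': P(supplier A) = 0.25·0.9459 / (0.25·0.9459 + 0.9·0.0541) ≈ 0.8294

0.829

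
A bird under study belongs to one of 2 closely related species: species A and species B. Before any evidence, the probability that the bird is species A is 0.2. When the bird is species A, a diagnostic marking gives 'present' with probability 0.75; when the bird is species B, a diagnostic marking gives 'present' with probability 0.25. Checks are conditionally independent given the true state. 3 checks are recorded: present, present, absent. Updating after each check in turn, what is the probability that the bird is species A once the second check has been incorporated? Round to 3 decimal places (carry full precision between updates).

0.692

Apply Bayes' rule sequentially, carrying P(species A) forward.
After 'present': P(species A) = 0.75·0.2000 / (0.75·0.2000 + 0.25·0.8000) ≈ 0.4286
After 'present': P(species A) = 0.75·0.4286 / (0.75·0.4286 + 0.25·0.5714) ≈ 0.6923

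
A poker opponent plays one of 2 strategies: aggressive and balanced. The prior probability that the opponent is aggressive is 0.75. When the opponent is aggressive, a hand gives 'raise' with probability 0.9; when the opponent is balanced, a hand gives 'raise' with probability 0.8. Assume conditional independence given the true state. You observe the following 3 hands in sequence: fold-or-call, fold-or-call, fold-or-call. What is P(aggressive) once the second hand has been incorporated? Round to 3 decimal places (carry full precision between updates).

0.429

After 'fold-or-call': P(aggressive) = 0.1·0.7500 / (0.1·0.7500 + 0.2·0.2500) ≈ 0.6000
After 'fold-or-call': P(aggressive) = 0.1·0.6000 / (0.1·0.6000 + 0.2·0.4000) ≈ 0.4286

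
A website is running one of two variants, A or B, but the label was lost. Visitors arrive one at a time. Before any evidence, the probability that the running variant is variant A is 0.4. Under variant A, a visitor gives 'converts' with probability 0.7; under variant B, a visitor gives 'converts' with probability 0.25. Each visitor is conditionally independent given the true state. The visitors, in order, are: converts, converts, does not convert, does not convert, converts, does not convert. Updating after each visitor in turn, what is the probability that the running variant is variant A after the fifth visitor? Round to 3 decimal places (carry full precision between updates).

0.701

After 'converts': P(A) = 0.7·0.4000 / (0.7·0.4000 + 0.25·0.6000) ≈ 0.6512
After 'converts': P(A) = 0.7·0.6512 / (0.7·0.6512 + 0.25·0.3488) ≈ 0.8394
After 'does not convert': P(A) = 0.3·0.8394 / (0.3·0.8394 + 0.75·0.1606) ≈ 0.6764
After 'does not convert': P(A) = 0.3·0.6764 / (0.3·0.6764 + 0.75·0.3236) ≈ 0.4554
After 'converts': P(A) = 0.7·0.4554 / (0.7·0.4554 + 0.25·0.5446) ≈ 0.7007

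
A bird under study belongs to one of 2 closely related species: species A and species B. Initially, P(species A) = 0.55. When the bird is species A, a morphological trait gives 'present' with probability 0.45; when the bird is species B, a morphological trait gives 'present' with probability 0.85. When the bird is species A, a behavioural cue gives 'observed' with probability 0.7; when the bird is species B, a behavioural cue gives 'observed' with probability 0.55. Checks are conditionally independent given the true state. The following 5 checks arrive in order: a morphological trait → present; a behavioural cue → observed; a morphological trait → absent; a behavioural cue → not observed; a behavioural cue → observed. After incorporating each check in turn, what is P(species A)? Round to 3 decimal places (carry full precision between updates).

After a morphological trait='present': P(species A) = 0.45·0.5500 / (0.45·0.5500 + 0.85·0.4500) ≈ 0.3929
After a behavioural cue='observed': P(species A) = 0.7·0.3929 / (0.7·0.3929 + 0.55·0.6071) ≈ 0.4516
After a morphological trait='absent': P(species A) = 0.55·0.4516 / (0.55·0.4516 + 0.15·0.5484) ≈ 0.7512
After a behavioural cue='not observed': P(species A) = 0.3·0.7512 / (0.3·0.7512 + 0.45·0.2488) ≈ 0.6681
After a behavioural cue='observed': P(species A) = 0.7·0.6681 / (0.7·0.6681 + 0.55·0.3319) ≈ 0.7193

0.719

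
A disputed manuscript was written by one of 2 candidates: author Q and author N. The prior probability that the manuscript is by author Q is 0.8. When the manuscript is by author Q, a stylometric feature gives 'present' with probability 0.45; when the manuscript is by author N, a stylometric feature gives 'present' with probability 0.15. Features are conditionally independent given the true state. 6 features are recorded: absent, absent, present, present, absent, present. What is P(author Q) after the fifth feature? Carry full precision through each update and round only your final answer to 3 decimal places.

After 'absent': P(author Q) = 0.55·0.8000 / (0.55·0.8000 + 0.85·0.2000) ≈ 0.7213
After 'absent': P(author Q) = 0.55·0.7213 / (0.55·0.7213 + 0.85·0.2787) ≈ 0.6261
After 'present': P(author Q) = 0.45·0.6261 / (0.45·0.6261 + 0.15·0.3739) ≈ 0.8340
After 'present': P(author Q) = 0.45·0.8340 / (0.45·0.8340 + 0.15·0.1660) ≈ 0.9378
After 'absent': P(author Q) = 0.55·0.9378 / (0.55·0.9378 + 0.85·0.0622) ≈ 0.9070

0.907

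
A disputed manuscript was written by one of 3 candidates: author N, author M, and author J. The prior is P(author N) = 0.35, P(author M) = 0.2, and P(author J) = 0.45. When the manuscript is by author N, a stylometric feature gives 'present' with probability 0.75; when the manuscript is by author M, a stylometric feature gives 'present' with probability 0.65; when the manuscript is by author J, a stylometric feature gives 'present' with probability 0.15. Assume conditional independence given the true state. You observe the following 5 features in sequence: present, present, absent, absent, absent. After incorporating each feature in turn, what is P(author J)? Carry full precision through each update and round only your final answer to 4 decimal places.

Apply Bayes' rule sequentially, carrying P(author J) forward.
After 'present': normaliser = 0.75·0.3500 + 0.65·0.2000 + 0.15·0.4500; P(author N) ≈ 0.5707, P(author M) ≈ 0.2826, P(author J) ≈ 0.1467
After 'present': normaliser = 0.75·0.5707 + 0.65·0.2826 + 0.15·0.1467; P(author N) ≈ 0.6754, P(author M) ≈ 0.2899, P(author J) ≈ 0.0347
After 'absent': normaliser = 0.25·0.6754 + 0.35·0.2899 + 0.85·0.0347; P(author N) ≈ 0.5631, P(author M) ≈ 0.3384, P(author J) ≈ 0.0985
After 'absent': normaliser = 0.25·0.5631 + 0.35·0.3384 + 0.85·0.0985; P(author N) ≈ 0.4105, P(author M) ≈ 0.3454, P(author J) ≈ 0.2441
After 'absent': normaliser = 0.25·0.4105 + 0.35·0.3454 + 0.85·0.2441; P(author N) ≈ 0.2381, P(author M) ≈ 0.2805, P(author J) ≈ 0.4814

0.4814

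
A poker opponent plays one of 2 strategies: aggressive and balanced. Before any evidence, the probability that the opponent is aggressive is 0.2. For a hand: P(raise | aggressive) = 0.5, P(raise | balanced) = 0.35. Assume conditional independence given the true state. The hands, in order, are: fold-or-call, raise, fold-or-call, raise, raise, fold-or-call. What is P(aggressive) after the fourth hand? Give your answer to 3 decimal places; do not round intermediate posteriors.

After 'fold-or-call': P(aggressive) = 0.5·0.2000 / (0.5·0.2000 + 0.65·0.8000) ≈ 0.1613
After 'raise': P(aggressive) = 0.5·0.1613 / (0.5·0.1613 + 0.35·0.8387) ≈ 0.2155
After 'fold-or-call': P(aggressive) = 0.5·0.2155 / (0.5·0.2155 + 0.65·0.7845) ≈ 0.1745
After 'raise': P(aggressive) = 0.5·0.1745 / (0.5·0.1745 + 0.35·0.8255) ≈ 0.2319

0.232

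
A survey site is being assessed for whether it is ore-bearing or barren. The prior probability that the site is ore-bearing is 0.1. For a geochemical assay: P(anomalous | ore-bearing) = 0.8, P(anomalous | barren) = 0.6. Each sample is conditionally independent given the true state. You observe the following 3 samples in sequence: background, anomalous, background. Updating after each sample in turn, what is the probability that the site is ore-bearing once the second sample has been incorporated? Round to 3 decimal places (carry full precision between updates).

After 'background': P(ore) = 0.2·0.1000 / (0.2·0.1000 + 0.4·0.9000) ≈ 0.0526
After 'anomalous': P(ore) = 0.8·0.0526 / (0.8·0.0526 + 0.6·0.9474) ≈ 0.0690

0.069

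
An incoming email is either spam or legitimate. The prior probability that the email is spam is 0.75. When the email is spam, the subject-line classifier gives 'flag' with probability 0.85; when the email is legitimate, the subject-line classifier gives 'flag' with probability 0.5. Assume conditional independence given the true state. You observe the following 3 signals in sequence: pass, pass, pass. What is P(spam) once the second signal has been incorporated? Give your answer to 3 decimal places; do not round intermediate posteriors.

Each posterior becomes the prior for the next update.
After 'pass': P(spam) = 0.15·0.7500 / (0.15·0.7500 + 0.5·0.2500) ≈ 0.4737
After 'pass': P(spam) = 0.15·0.4737 / (0.15·0.4737 + 0.5·0.5263) ≈ 0.2126

0.213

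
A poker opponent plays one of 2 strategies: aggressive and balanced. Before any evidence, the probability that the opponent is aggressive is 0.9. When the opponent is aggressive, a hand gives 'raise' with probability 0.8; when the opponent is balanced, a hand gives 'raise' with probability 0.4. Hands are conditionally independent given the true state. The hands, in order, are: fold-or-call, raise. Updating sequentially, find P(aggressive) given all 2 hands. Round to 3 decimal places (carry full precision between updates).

After 'fold-or-call': P(aggressive) = 0.2·0.9000 / (0.2·0.9000 + 0.6·0.1000) ≈ 0.7500
After 'raise': P(aggressive) = 0.8·0.7500 / (0.8·0.7500 + 0.4·0.2500) ≈ 0.8571

0.857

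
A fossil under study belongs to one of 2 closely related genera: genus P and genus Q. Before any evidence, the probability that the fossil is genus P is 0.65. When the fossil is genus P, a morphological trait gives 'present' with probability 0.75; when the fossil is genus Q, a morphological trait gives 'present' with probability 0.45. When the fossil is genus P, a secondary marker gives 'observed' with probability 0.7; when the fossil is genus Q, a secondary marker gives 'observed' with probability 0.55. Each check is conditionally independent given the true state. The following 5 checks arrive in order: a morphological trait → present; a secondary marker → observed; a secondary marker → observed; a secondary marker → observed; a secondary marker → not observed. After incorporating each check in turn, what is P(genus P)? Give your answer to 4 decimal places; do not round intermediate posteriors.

After a morphological trait='present': P(genus P) = 0.75·0.6500 / (0.75·0.6500 + 0.45·0.3500) ≈ 0.7558
After a secondary marker='observed': P(genus P) = 0.7·0.7558 / (0.7·0.7558 + 0.55·0.2442) ≈ 0.7975
After a secondary marker='observed': P(genus P) = 0.7·0.7975 / (0.7·0.7975 + 0.55·0.2025) ≈ 0.8337
After a secondary marker='observed': P(genus P) = 0.7·0.8337 / (0.7·0.8337 + 0.55·0.1663) ≈ 0.8645
After a secondary marker='not observed': P(genus P) = 0.3·0.8645 / (0.3·0.8645 + 0.45·0.1355) ≈ 0.8097

0.8097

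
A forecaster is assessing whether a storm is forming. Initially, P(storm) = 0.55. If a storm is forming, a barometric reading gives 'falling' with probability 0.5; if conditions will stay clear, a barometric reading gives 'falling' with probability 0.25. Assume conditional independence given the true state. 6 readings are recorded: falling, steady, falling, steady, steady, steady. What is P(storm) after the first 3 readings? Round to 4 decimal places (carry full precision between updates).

0.7652

After 'falling': P(storm) = 0.5·0.5500 / (0.5·0.5500 + 0.25·0.4500) ≈ 0.7097
After 'steady': P(storm) = 0.5·0.7097 / (0.5·0.7097 + 0.75·0.2903) ≈ 0.6197
After 'falling': P(storm) = 0.5·0.6197 / (0.5·0.6197 + 0.25·0.3803) ≈ 0.7652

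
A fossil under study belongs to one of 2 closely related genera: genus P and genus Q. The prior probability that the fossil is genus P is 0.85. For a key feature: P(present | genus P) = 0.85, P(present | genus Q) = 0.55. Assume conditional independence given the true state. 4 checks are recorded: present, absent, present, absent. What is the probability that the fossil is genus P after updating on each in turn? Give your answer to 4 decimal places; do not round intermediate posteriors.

0.6006

Apply Bayes' rule sequentially, carrying P(genus P) forward.
After 'present': P(genus P) = 0.85·0.8500 / (0.85·0.8500 + 0.55·0.1500) ≈ 0.8975
After 'absent': P(genus P) = 0.15·0.8975 / (0.15·0.8975 + 0.45·0.1025) ≈ 0.7448
After 'present': P(genus P) = 0.85·0.7448 / (0.85·0.7448 + 0.55·0.2552) ≈ 0.8186
After 'absent': P(genus P) = 0.15·0.8186 / (0.15·0.8186 + 0.45·0.1814) ≈ 0.6006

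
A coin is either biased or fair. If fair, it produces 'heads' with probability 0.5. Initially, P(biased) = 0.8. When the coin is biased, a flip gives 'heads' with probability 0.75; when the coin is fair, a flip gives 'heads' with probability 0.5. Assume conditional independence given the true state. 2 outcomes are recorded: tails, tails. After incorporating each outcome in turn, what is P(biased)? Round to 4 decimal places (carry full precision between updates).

0.5000

After 'tails': P(biased) = 0.25·0.8000 / (0.25·0.8000 + 0.5·0.2000) ≈ 0.6667
After 'tails': P(biased) = 0.25·0.6667 / (0.25·0.6667 + 0.5·0.3333) ≈ 0.5000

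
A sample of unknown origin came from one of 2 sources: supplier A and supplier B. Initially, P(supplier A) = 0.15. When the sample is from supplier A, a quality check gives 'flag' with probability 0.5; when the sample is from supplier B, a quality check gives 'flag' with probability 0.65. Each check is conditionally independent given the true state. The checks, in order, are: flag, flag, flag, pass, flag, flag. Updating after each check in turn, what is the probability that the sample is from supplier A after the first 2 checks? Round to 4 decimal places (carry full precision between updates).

Each posterior becomes the prior for the next update.
After 'flag': P(supplier A) = 0.5·0.1500 / (0.5·0.1500 + 0.65·0.8500) ≈ 0.1195
After 'flag': P(supplier A) = 0.5·0.1195 / (0.5·0.1195 + 0.65·0.8805) ≈ 0.0945

0.0945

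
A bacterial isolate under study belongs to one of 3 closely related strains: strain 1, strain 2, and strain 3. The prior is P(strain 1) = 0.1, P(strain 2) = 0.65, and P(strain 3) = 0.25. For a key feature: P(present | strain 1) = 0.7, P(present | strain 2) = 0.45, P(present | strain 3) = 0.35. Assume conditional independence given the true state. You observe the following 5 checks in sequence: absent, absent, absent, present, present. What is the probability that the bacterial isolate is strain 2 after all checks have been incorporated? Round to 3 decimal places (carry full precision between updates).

Apply Bayes' rule sequentially, carrying P(strain 2) forward.
After 'absent': normaliser = 0.3·0.1000 + 0.55·0.6500 + 0.65·0.2500; P(strain 1) ≈ 0.0545, P(strain 2) ≈ 0.6500, P(strain 3) ≈ 0.2955
After 'absent': normaliser = 0.3·0.0545 + 0.55·0.6500 + 0.65·0.2955; P(strain 1) ≈ 0.0289, P(strain 2) ≈ 0.6317, P(strain 3) ≈ 0.3394
After 'absent': normaliser = 0.3·0.0289 + 0.55·0.6317 + 0.65·0.3394; P(strain 1) ≈ 0.0150, P(strain 2) ≈ 0.6025, P(strain 3) ≈ 0.3825
After 'present': normaliser = 0.7·0.0150 + 0.45·0.6025 + 0.35·0.3825; P(strain 1) ≈ 0.0253, P(strain 2) ≈ 0.6525, P(strain 3) ≈ 0.3222
After 'present': normaliser = 0.7·0.0253 + 0.45·0.6525 + 0.35·0.3222; P(strain 1) ≈ 0.0418, P(strain 2) ≈ 0.6923, P(strain 3) ≈ 0.2659

0.692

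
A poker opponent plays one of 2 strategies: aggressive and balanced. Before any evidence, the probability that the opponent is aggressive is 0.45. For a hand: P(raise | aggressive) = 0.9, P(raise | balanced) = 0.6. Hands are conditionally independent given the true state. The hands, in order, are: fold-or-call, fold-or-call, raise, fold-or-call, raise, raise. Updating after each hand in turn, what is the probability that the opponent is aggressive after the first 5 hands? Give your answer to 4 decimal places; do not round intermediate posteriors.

0.0280

After 'fold-or-call': P(aggressive) = 0.1·0.4500 / (0.1·0.4500 + 0.4·0.5500) ≈ 0.1698
After 'fold-or-call': P(aggressive) = 0.1·0.1698 / (0.1·0.1698 + 0.4·0.8302) ≈ 0.0486
After 'raise': P(aggressive) = 0.9·0.0486 / (0.9·0.0486 + 0.6·0.9514) ≈ 0.0712
After 'fold-or-call': P(aggressive) = 0.1·0.0712 / (0.1·0.0712 + 0.4·0.9288) ≈ 0.0188
After 'raise': P(aggressive) = 0.9·0.0188 / (0.9·0.0188 + 0.6·0.9812) ≈ 0.0280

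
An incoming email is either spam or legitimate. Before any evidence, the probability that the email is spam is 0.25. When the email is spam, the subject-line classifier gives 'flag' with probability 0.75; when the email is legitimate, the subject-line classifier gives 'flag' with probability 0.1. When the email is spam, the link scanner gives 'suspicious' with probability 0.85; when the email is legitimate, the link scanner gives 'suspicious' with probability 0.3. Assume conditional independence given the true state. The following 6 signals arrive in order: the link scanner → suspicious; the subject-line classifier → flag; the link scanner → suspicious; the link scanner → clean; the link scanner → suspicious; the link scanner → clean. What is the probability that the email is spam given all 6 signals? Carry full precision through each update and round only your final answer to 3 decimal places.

After the link scanner='suspicious': P(spam) = 0.85·0.2500 / (0.85·0.2500 + 0.3·0.7500) ≈ 0.4857
After the subject-line classifier='flag': P(spam) = 0.75·0.4857 / (0.75·0.4857 + 0.1·0.5143) ≈ 0.8763
After the link scanner='suspicious': P(spam) = 0.85·0.8763 / (0.85·0.8763 + 0.3·0.1237) ≈ 0.9525
After the link scanner='clean': P(spam) = 0.15·0.9525 / (0.15·0.9525 + 0.7·0.0475) ≈ 0.8113
After the link scanner='suspicious': P(spam) = 0.85·0.8113 / (0.85·0.8113 + 0.3·0.1887) ≈ 0.9242
After the link scanner='clean': P(spam) = 0.15·0.9242 / (0.15·0.9242 + 0.7·0.0758) ≈ 0.7231

0.723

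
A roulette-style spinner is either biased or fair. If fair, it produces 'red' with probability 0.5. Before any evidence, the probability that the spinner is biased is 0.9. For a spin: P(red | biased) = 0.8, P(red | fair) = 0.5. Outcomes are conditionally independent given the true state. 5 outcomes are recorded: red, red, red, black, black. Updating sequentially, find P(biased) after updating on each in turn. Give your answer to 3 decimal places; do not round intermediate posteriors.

After 'red': P(biased) = 0.8·0.9000 / (0.8·0.9000 + 0.5·0.1000) ≈ 0.9351
After 'red': P(biased) = 0.8·0.9351 / (0.8·0.9351 + 0.5·0.0649) ≈ 0.9584
After 'red': P(biased) = 0.8·0.9584 / (0.8·0.9584 + 0.5·0.0416) ≈ 0.9736
After 'black': P(biased) = 0.2·0.9736 / (0.2·0.9736 + 0.5·0.0264) ≈ 0.9365
After 'black': P(biased) = 0.2·0.9365 / (0.2·0.9365 + 0.5·0.0635) ≈ 0.8550

0.855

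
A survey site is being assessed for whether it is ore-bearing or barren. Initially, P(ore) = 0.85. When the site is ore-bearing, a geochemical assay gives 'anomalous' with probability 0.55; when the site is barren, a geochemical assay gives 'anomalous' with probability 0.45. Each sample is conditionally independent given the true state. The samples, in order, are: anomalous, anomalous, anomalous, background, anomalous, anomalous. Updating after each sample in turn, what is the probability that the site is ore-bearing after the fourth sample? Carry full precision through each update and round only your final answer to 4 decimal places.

After 'anomalous': P(ore) = 0.55·0.8500 / (0.55·0.8500 + 0.45·0.1500) ≈ 0.8738
After 'anomalous': P(ore) = 0.55·0.8738 / (0.55·0.8738 + 0.45·0.1262) ≈ 0.8943
After 'anomalous': P(ore) = 0.55·0.8943 / (0.55·0.8943 + 0.45·0.1057) ≈ 0.9119
After 'background': P(ore) = 0.45·0.9119 / (0.45·0.9119 + 0.55·0.0881) ≈ 0.8943

0.8943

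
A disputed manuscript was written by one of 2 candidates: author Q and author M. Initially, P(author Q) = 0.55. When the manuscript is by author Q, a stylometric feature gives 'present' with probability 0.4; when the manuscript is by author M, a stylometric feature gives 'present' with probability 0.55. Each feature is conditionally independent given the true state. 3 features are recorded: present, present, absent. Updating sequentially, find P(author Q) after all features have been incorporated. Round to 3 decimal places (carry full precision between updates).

0.463

Each posterior becomes the prior for the next update.
After 'present': P(author Q) = 0.4·0.5500 / (0.4·0.5500 + 0.55·0.4500) ≈ 0.4706
After 'present': P(author Q) = 0.4·0.4706 / (0.4·0.4706 + 0.55·0.5294) ≈ 0.3926
After 'absent': P(author Q) = 0.6·0.3926 / (0.6·0.3926 + 0.45·0.6074) ≈ 0.4629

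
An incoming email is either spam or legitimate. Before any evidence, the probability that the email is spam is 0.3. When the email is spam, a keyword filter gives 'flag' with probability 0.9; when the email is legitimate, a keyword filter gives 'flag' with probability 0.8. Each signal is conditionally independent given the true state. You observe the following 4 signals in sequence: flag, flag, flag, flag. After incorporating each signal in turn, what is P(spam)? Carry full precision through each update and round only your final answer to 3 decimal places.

After 'flag': P(spam) = 0.9·0.3000 / (0.9·0.3000 + 0.8·0.7000) ≈ 0.3253
After 'flag': P(spam) = 0.9·0.3253 / (0.9·0.3253 + 0.8·0.6747) ≈ 0.3517
After 'flag': P(spam) = 0.9·0.3517 / (0.9·0.3517 + 0.8·0.6483) ≈ 0.3790
After 'flag': P(spam) = 0.9·0.3790 / (0.9·0.3790 + 0.8·0.6210) ≈ 0.4071

0.407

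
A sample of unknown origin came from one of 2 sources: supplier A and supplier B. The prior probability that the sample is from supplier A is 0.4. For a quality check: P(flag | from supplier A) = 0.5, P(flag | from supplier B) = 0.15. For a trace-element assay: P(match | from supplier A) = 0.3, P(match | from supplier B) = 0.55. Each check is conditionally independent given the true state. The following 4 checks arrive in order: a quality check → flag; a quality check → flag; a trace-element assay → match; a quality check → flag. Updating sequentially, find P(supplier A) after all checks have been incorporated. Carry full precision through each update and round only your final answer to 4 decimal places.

0.9309

After a quality check='flag': P(supplier A) = 0.5·0.4000 / (0.5·0.4000 + 0.15·0.6000) ≈ 0.6897
After a quality check='flag': P(supplier A) = 0.5·0.6897 / (0.5·0.6897 + 0.15·0.3103) ≈ 0.8811
After a trace-element assay='match': P(supplier A) = 0.3·0.8811 / (0.3·0.8811 + 0.55·0.1189) ≈ 0.8016
After a quality check='flag': P(supplier A) = 0.5·0.8016 / (0.5·0.8016 + 0.15·0.1984) ≈ 0.9309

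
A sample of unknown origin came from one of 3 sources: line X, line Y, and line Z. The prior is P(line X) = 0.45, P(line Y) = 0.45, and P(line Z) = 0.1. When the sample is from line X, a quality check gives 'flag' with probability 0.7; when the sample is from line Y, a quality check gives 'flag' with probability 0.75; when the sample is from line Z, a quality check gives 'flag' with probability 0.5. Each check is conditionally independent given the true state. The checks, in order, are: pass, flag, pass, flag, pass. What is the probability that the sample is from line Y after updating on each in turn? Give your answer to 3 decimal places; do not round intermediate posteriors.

0.303

Apply Bayes' rule sequentially, carrying P(line Y) forward.
After 'pass': normaliser = 0.3·0.4500 + 0.25·0.4500 + 0.5·0.1000; P(line X) ≈ 0.4538, P(line Y) ≈ 0.3782, P(line Z) ≈ 0.1681
After 'flag': normaliser = 0.7·0.4538 + 0.75·0.3782 + 0.5·0.1681; P(line X) ≈ 0.4635, P(line Y) ≈ 0.4139, P(line Z) ≈ 0.1226
After 'pass': normaliser = 0.3·0.4635 + 0.25·0.4139 + 0.5·0.1226; P(line X) ≈ 0.4577, P(line Y) ≈ 0.3405, P(line Z) ≈ 0.2018
After 'flag': normaliser = 0.7·0.4577 + 0.75·0.3405 + 0.5·0.2018; P(line X) ≈ 0.4735, P(line Y) ≈ 0.3774, P(line Z) ≈ 0.1491
After 'pass': normaliser = 0.3·0.4735 + 0.25·0.3774 + 0.5·0.1491; P(line X) ≈ 0.4568, P(line Y) ≈ 0.3035, P(line Z) ≈ 0.2398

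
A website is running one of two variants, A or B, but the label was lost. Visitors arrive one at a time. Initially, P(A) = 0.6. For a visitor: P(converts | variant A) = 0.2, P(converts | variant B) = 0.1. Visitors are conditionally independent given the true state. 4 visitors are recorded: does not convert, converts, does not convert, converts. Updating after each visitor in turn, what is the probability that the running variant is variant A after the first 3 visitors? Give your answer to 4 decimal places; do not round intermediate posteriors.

Each posterior becomes the prior for the next update.
After 'does not convert': P(A) = 0.8·0.6000 / (0.8·0.6000 + 0.9·0.4000) ≈ 0.5714
After 'converts': P(A) = 0.2·0.5714 / (0.2·0.5714 + 0.1·0.4286) ≈ 0.7273
After 'does not convert': P(A) = 0.8·0.7273 / (0.8·0.7273 + 0.9·0.2727) ≈ 0.7033

0.7033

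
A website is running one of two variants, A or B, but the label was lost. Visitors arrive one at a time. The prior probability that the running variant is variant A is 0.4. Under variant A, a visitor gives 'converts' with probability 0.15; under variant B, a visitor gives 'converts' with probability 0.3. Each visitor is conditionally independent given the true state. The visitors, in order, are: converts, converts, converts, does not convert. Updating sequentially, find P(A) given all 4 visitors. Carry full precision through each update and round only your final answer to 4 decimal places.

Each posterior becomes the prior for the next update.
After 'converts': P(A) = 0.15·0.4000 / (0.15·0.4000 + 0.3·0.6000) ≈ 0.2500
After 'converts': P(A) = 0.15·0.2500 / (0.15·0.2500 + 0.3·0.7500) ≈ 0.1429
After 'converts': P(A) = 0.15·0.1429 / (0.15·0.1429 + 0.3·0.8571) ≈ 0.0769
After 'does not convert': P(A) = 0.85·0.0769 / (0.85·0.0769 + 0.7·0.9231) ≈ 0.0919

0.0919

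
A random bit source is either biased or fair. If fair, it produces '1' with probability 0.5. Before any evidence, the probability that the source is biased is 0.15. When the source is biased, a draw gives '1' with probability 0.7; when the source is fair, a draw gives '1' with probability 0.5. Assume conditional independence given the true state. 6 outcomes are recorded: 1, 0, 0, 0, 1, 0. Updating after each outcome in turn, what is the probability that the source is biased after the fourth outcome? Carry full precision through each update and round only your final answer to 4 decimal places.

0.0507

After '1': P(biased) = 0.7·0.1500 / (0.7·0.1500 + 0.5·0.8500) ≈ 0.1981
After '0': P(biased) = 0.3·0.1981 / (0.3·0.1981 + 0.5·0.8019) ≈ 0.1291
After '0': P(biased) = 0.3·0.1291 / (0.3·0.1291 + 0.5·0.8709) ≈ 0.0817
After '0': P(biased) = 0.3·0.0817 / (0.3·0.0817 + 0.5·0.9183) ≈ 0.0507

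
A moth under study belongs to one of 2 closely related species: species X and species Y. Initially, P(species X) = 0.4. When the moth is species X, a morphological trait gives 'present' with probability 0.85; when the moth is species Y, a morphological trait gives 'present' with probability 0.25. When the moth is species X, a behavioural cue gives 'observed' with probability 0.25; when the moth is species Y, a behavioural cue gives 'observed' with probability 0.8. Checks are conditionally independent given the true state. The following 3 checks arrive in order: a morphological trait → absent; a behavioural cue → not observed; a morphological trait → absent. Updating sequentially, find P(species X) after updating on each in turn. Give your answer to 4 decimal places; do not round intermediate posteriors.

0.0909

After a morphological trait='absent': P(species X) = 0.15·0.4000 / (0.15·0.4000 + 0.75·0.6000) ≈ 0.1176
After a behavioural cue='not observed': P(species X) = 0.75·0.1176 / (0.75·0.1176 + 0.2·0.8824) ≈ 0.3333
After a morphological trait='absent': P(species X) = 0.15·0.3333 / (0.15·0.3333 + 0.75·0.6667) ≈ 0.0909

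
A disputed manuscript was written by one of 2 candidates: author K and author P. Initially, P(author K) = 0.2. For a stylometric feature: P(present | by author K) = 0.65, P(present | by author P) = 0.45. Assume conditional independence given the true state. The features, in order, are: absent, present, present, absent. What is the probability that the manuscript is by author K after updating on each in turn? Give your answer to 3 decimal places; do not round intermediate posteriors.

Each posterior becomes the prior for the next update.
After 'absent': P(author K) = 0.35·0.2000 / (0.35·0.2000 + 0.55·0.8000) ≈ 0.1373
After 'present': P(author K) = 0.65·0.1373 / (0.65·0.1373 + 0.45·0.8627) ≈ 0.1869
After 'present': P(author K) = 0.65·0.1869 / (0.65·0.1869 + 0.45·0.8131) ≈ 0.2492
After 'absent': P(author K) = 0.35·0.2492 / (0.35·0.2492 + 0.55·0.7508) ≈ 0.1744

0.174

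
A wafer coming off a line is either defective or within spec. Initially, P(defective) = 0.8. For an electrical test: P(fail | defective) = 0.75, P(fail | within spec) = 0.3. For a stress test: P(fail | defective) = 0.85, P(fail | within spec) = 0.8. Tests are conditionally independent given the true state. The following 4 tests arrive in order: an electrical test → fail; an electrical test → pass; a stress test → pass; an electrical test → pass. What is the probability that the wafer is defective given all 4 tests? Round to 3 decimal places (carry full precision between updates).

After an electrical test='fail': P(defective) = 0.75·0.8000 / (0.75·0.8000 + 0.3·0.2000) ≈ 0.9091
After an electrical test='pass': P(defective) = 0.25·0.9091 / (0.25·0.9091 + 0.7·0.0909) ≈ 0.7812
After a stress test='pass': P(defective) = 0.15·0.7812 / (0.15·0.7812 + 0.2·0.2188) ≈ 0.7282
After an electrical test='pass': P(defective) = 0.25·0.7282 / (0.25·0.7282 + 0.7·0.2718) ≈ 0.4889

0.489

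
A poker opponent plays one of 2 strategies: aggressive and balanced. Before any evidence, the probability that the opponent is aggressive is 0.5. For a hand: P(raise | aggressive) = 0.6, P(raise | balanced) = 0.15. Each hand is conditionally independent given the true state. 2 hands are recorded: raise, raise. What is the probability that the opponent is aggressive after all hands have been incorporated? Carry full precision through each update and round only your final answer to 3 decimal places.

After 'raise': P(aggressive) = 0.6·0.5000 / (0.6·0.5000 + 0.15·0.5000) ≈ 0.8000
After 'raise': P(aggressive) = 0.6·0.8000 / (0.6·0.8000 + 0.15·0.2000) ≈ 0.9412

0.941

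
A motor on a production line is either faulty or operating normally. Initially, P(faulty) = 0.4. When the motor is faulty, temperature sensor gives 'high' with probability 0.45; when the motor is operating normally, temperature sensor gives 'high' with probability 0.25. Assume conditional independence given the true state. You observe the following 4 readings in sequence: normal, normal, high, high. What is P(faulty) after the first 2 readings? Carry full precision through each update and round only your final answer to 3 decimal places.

0.264

Apply Bayes' rule sequentially, carrying P(faulty) forward.
After 'normal': P(faulty) = 0.55·0.4000 / (0.55·0.4000 + 0.75·0.6000) ≈ 0.3284
After 'normal': P(faulty) = 0.55·0.3284 / (0.55·0.3284 + 0.75·0.6716) ≈ 0.2639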